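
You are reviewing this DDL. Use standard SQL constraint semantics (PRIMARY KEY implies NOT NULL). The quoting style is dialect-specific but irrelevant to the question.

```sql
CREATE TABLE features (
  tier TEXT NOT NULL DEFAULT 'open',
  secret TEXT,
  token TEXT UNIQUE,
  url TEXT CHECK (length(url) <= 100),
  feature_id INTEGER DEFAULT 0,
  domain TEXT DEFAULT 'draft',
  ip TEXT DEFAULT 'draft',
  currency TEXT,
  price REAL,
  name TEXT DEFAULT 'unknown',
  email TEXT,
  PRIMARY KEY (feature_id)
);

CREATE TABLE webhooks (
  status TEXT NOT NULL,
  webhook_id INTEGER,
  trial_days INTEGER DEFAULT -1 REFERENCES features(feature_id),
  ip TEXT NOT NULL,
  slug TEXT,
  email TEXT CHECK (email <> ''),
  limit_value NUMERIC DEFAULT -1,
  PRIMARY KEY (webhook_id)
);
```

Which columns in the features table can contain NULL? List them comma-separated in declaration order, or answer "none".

secret, token, url, domain, ip, currency, price, name, email

- tier: declared NOT NULL → not nullable.
- secret: no NOT NULL constraint applies → nullable.
- token: UNIQUE does not imply NOT NULL → nullable.
- url: CHECK does not forbid NULL (a CHECK constraint passes when its expression is NULL) → nullable.
- feature_id: part of the PRIMARY KEY, which implies NOT NULL → not nullable.
- domain: DEFAULT only fills an omitted column; an explicit NULL is still allowed → nullable.
- ip: DEFAULT only fills an omitted column; an explicit NULL is still allowed → nullable.
- currency: no NOT NULL constraint applies → nullable.
- price: no NOT NULL constraint applies → nullable.
- name: DEFAULT only fills an omitted column; an explicit NULL is still allowed → nullable.
- email: no NOT NULL constraint applies → nullable.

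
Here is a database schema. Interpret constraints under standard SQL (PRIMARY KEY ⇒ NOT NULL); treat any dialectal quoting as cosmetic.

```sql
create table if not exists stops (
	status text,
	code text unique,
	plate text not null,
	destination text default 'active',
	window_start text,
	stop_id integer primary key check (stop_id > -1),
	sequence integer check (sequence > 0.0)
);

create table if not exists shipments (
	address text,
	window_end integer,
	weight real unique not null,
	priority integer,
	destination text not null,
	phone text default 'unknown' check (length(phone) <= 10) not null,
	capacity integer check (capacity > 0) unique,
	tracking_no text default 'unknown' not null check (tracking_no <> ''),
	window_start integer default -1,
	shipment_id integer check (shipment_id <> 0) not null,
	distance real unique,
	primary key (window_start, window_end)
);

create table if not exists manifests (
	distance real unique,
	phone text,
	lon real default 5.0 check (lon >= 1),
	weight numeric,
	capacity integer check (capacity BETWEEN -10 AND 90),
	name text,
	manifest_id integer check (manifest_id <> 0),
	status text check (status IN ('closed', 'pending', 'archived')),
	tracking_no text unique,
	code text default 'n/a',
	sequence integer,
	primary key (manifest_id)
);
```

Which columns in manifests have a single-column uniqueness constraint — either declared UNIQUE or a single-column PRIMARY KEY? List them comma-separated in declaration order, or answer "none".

- distance: declared UNIQUE → unique.
- phone: no UNIQUE or single-column PK constraint.
- lon: no UNIQUE or single-column PK constraint.
- weight: no UNIQUE or single-column PK constraint.
- capacity: no UNIQUE or single-column PK constraint.
- name: no UNIQUE or single-column PK constraint.
- manifest_id: single-column PRIMARY KEY → unique.
- status: no UNIQUE or single-column PK constraint.
- tracking_no: declared UNIQUE → unique.
- code: no UNIQUE or single-column PK constraint.
- sequence: no UNIQUE or single-column PK constraint.

distance, manifest_id, tracking_no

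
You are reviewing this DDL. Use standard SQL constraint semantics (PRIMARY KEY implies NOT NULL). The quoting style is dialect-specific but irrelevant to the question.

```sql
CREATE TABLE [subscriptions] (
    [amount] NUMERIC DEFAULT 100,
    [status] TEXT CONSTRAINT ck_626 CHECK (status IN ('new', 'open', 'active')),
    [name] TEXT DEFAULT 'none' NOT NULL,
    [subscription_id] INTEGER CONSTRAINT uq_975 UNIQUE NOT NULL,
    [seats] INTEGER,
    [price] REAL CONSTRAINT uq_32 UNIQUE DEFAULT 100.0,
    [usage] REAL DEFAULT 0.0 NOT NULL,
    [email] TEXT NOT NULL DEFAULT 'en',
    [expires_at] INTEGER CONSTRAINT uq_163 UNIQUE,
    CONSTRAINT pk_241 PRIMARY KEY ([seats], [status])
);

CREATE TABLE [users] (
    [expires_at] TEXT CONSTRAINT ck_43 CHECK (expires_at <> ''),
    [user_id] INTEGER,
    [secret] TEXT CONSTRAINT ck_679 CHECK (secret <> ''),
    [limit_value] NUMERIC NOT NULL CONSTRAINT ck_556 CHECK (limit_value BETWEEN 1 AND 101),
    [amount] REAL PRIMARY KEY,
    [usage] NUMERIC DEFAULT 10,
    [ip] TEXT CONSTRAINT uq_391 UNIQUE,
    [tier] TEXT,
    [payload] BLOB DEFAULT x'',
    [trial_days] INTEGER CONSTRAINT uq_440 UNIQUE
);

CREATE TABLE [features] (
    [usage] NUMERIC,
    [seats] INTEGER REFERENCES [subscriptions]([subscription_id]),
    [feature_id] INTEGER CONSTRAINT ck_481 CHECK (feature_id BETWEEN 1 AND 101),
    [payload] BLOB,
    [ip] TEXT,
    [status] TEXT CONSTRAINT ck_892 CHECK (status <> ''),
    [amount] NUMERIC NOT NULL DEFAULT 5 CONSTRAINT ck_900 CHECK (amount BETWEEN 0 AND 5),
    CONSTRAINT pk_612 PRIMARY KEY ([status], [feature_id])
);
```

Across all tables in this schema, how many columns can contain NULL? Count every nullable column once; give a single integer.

subscriptions: 3 nullable (amount, price, expires_at — PK (seats, status) and explicit NOT NULL columns excluded).
users: 8 nullable (expires_at, user_id, secret, usage, ip, tier, payload, trial_days — PK (amount) and explicit NOT NULL columns excluded).
features: 4 nullable (usage, seats, payload, ip — PK (status, feature_id) and explicit NOT NULL columns excluded).
Total: 3 + 8 + 4 = 15.

15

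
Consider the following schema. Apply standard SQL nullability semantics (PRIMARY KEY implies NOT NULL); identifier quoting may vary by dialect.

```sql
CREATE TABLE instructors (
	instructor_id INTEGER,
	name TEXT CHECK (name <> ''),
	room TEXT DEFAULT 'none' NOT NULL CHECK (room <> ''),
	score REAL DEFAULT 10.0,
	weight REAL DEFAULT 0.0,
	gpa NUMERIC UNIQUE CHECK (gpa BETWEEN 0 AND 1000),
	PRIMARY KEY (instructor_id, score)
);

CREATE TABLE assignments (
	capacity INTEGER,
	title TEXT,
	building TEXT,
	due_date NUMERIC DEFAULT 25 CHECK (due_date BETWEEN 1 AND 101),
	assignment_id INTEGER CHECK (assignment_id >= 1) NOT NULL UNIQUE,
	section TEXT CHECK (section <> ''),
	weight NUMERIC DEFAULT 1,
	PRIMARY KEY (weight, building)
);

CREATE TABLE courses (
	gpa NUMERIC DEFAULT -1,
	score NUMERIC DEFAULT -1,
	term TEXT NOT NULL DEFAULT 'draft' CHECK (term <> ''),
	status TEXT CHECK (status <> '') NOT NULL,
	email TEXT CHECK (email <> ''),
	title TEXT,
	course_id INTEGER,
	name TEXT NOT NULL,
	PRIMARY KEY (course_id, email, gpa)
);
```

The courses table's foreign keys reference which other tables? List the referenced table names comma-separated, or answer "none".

none

No column in courses has a REFERENCES clause.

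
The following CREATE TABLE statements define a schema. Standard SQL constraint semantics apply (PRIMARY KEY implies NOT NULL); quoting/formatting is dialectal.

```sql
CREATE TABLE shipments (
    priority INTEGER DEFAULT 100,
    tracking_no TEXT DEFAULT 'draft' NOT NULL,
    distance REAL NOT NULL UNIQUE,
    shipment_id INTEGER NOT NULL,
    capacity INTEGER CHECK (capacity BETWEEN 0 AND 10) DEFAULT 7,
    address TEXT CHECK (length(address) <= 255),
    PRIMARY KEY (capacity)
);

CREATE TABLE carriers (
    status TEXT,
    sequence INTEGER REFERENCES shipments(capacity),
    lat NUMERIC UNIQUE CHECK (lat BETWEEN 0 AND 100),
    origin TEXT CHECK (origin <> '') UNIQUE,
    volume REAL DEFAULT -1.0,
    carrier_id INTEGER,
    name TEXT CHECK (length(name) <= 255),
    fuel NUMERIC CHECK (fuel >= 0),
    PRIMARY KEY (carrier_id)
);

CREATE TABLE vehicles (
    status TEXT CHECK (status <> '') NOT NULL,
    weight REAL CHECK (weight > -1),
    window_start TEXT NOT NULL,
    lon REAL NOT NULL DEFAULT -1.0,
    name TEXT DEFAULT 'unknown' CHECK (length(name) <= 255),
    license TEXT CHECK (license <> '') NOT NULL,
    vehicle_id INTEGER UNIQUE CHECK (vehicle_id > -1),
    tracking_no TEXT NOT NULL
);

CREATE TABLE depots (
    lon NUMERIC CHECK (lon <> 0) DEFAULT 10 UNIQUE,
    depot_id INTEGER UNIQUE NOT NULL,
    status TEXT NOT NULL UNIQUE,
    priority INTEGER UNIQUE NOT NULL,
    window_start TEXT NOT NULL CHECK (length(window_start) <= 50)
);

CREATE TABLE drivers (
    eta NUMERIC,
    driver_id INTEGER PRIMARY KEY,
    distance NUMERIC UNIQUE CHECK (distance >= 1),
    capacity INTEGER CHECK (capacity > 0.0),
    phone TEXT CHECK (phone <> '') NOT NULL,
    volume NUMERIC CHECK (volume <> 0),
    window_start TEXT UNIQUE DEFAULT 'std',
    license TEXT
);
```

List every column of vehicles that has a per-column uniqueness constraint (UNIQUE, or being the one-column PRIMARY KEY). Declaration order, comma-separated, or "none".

- status: no UNIQUE or single-column PK constraint.
- weight: no UNIQUE or single-column PK constraint.
- window_start: no UNIQUE or single-column PK constraint.
- lon: no UNIQUE or single-column PK constraint.
- name: no UNIQUE or single-column PK constraint.
- license: no UNIQUE or single-column PK constraint.
- vehicle_id: declared UNIQUE → unique.
- tracking_no: no UNIQUE or single-column PK constraint.

vehicle_id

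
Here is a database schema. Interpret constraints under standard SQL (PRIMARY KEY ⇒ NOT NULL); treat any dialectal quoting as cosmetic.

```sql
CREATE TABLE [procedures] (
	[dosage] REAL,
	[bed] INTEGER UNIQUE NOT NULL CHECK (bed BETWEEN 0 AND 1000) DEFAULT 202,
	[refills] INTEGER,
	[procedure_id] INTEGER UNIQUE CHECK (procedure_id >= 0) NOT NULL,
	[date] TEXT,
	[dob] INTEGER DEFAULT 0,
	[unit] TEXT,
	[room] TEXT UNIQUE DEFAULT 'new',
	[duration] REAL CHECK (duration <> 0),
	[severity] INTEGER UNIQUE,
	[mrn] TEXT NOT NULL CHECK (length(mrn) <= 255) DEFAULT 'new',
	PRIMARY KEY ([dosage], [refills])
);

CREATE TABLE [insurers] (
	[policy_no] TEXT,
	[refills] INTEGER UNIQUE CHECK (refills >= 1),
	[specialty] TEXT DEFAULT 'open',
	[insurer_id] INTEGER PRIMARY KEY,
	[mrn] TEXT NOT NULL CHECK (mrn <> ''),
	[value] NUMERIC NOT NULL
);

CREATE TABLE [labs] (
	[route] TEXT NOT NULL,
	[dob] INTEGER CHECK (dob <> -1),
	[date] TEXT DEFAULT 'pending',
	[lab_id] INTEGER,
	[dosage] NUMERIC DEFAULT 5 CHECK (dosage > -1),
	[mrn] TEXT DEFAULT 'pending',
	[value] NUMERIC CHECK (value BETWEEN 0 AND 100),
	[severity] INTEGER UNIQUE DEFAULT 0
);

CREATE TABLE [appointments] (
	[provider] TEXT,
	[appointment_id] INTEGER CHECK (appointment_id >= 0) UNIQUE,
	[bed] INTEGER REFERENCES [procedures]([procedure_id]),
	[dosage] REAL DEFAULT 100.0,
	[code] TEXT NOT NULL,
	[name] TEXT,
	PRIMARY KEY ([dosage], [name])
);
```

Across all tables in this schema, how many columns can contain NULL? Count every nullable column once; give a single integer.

19

procedures: 6 nullable (date, dob, unit, room, duration, severity — PK (dosage, refills) and explicit NOT NULL columns excluded).
insurers: 3 nullable (policy_no, refills, specialty — PK (insurer_id) and explicit NOT NULL columns excluded).
labs: 7 nullable (dob, date, lab_id, dosage, mrn, value, severity — PK none and explicit NOT NULL columns excluded).
appointments: 3 nullable (provider, appointment_id, bed — PK (dosage, name) and explicit NOT NULL columns excluded).
Total: 6 + 3 + 7 + 3 = 19.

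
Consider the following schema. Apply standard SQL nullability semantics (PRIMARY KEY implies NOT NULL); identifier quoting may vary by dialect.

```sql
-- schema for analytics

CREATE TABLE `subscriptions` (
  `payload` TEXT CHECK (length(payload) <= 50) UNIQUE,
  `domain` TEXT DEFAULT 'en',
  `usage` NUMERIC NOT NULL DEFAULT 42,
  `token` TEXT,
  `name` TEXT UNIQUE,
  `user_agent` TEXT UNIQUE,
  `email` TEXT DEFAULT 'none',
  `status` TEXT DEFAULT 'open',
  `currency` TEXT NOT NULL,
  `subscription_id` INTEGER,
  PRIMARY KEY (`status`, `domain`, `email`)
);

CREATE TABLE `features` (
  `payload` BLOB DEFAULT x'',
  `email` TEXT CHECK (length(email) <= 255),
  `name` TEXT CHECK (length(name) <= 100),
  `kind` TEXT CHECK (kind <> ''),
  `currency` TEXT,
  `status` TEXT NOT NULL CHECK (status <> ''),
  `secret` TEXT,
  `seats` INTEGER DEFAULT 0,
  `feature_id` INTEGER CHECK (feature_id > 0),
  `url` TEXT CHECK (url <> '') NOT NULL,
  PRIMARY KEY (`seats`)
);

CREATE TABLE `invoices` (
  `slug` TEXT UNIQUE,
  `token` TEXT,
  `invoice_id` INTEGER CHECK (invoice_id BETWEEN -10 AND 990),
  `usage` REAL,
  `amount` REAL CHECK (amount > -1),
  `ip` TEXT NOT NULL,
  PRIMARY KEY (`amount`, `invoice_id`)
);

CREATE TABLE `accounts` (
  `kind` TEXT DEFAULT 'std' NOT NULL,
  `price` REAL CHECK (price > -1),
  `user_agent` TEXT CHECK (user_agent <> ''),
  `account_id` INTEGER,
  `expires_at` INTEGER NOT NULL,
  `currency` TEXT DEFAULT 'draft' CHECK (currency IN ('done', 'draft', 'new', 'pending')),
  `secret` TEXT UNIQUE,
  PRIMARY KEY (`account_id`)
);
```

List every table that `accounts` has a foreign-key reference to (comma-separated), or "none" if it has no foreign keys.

none

No column in accounts has a REFERENCES clause.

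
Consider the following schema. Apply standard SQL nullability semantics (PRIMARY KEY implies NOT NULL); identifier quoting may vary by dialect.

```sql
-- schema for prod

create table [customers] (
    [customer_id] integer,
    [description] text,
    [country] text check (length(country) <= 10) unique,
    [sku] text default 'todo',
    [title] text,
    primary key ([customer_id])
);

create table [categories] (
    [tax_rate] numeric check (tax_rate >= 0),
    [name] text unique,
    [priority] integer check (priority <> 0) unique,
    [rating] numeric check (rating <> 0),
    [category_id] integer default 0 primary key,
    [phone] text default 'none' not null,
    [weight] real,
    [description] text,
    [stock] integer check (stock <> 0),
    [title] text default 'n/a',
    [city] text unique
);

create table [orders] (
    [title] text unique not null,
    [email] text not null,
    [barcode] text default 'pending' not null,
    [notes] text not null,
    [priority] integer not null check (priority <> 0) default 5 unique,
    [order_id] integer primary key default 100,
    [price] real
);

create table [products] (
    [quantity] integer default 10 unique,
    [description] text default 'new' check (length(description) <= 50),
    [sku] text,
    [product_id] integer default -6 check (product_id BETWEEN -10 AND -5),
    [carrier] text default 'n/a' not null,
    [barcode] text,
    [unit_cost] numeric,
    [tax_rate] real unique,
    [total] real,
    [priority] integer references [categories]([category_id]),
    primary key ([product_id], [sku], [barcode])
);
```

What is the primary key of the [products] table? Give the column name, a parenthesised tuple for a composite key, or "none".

(product_id, sku, barcode)

A table-level PRIMARY KEY clause names 3 columns: product_id, sku, barcode.
This is a composite key — the combination is unique, not each column individually.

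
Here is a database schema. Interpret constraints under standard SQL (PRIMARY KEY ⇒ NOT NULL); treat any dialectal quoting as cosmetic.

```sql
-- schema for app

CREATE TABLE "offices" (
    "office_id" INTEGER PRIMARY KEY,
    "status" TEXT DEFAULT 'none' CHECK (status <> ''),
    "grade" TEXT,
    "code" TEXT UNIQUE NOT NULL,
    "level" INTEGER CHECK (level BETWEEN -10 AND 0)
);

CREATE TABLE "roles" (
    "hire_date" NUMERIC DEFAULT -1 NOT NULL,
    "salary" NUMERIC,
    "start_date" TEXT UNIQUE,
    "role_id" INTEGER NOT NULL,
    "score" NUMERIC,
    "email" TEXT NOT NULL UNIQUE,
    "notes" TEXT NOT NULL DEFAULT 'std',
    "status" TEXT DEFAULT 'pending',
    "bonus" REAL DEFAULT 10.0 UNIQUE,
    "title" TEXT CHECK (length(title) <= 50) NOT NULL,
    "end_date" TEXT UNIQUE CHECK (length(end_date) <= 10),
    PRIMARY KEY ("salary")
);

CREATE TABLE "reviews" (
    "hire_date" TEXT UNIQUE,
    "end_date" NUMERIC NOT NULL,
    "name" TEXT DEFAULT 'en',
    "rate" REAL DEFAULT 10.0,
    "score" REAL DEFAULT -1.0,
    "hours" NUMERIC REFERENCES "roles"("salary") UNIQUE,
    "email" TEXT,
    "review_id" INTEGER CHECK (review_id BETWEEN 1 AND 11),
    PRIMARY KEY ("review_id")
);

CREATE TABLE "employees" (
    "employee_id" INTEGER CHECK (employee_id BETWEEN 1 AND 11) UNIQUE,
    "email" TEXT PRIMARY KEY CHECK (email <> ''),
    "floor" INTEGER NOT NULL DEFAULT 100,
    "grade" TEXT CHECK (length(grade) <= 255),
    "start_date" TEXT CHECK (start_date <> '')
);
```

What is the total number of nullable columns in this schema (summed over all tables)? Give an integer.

17

offices: 3 nullable (status, grade, level — PK (office_id) and explicit NOT NULL columns excluded).
roles: 5 nullable (start_date, score, status, bonus, end_date — PK (salary) and explicit NOT NULL columns excluded).
reviews: 6 nullable (hire_date, name, rate, score, hours, email — PK (review_id) and explicit NOT NULL columns excluded).
employees: 3 nullable (employee_id, grade, start_date — PK (email) and explicit NOT NULL columns excluded).
Total: 3 + 5 + 6 + 3 = 17.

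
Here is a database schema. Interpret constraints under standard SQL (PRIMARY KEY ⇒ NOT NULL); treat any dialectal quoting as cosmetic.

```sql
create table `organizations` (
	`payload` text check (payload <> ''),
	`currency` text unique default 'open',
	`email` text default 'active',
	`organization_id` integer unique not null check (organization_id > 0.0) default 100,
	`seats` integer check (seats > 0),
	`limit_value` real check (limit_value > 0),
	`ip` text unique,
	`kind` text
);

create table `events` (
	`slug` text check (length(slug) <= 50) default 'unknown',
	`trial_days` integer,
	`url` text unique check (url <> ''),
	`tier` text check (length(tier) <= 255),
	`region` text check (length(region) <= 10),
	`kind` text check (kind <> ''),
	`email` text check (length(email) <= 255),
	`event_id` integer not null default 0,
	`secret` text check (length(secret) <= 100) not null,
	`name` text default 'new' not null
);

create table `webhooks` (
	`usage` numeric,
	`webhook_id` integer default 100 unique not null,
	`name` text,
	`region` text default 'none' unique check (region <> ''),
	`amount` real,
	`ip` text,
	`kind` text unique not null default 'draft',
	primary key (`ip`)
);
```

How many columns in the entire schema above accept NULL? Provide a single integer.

organizations: 7 nullable (payload, currency, email, seats, limit_value, ip, kind — PK none and explicit NOT NULL columns excluded).
events: 7 nullable (slug, trial_days, url, tier, region, kind, email — PK none and explicit NOT NULL columns excluded).
webhooks: 4 nullable (usage, name, region, amount — PK (ip) and explicit NOT NULL columns excluded).
Total: 7 + 7 + 4 = 18.

18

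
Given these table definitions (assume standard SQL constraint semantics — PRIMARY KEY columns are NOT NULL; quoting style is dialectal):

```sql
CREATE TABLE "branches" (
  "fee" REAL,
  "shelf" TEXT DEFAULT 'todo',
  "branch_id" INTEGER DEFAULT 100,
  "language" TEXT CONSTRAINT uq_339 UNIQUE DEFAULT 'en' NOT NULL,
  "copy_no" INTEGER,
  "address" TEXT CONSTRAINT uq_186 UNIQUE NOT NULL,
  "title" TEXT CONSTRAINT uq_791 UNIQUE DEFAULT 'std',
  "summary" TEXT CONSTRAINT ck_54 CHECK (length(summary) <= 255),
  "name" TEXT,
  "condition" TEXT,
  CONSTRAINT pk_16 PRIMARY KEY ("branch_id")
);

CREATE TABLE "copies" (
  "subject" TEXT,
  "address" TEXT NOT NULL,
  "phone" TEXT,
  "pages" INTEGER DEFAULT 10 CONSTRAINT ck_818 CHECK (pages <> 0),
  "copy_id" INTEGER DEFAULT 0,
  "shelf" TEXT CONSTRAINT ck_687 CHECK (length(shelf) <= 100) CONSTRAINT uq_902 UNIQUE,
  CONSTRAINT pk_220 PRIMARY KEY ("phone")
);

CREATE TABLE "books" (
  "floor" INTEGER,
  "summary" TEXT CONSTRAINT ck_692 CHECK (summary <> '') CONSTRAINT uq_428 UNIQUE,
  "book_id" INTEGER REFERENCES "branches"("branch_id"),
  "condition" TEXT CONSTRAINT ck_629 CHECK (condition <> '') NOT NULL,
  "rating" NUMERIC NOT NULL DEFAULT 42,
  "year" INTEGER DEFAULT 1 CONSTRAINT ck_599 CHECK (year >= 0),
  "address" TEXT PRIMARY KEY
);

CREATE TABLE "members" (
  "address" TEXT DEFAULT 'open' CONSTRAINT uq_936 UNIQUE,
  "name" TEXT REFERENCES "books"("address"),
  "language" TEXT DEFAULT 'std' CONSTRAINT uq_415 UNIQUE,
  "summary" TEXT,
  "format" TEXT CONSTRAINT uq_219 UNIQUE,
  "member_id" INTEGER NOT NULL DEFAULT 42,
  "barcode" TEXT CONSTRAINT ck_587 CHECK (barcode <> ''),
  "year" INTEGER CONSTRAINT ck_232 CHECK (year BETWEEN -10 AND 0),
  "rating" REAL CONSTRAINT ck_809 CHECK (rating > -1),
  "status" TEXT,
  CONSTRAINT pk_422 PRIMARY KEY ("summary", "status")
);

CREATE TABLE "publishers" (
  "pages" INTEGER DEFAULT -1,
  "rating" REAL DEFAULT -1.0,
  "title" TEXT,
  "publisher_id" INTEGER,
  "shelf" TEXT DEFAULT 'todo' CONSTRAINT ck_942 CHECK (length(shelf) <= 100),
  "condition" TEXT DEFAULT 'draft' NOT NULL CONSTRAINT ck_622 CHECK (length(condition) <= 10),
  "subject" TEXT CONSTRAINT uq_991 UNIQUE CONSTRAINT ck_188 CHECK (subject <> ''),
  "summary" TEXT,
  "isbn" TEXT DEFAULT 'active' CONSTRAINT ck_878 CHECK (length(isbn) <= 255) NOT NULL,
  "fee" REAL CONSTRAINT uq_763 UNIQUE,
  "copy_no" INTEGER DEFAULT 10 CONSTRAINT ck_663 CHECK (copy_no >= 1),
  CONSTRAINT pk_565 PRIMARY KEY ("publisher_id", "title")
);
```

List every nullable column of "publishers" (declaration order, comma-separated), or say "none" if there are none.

pages, rating, shelf, subject, summary, fee, copy_no

- pages: DEFAULT only fills an omitted column; an explicit NULL is still allowed → nullable.
- rating: DEFAULT only fills an omitted column; an explicit NULL is still allowed → nullable.
- title: part of the PRIMARY KEY, which implies NOT NULL → not nullable.
- publisher_id: part of the PRIMARY KEY, which implies NOT NULL → not nullable.
- shelf: CHECK does not forbid NULL (a CHECK constraint passes when its expression is NULL) → nullable.
- condition: declared NOT NULL → not nullable.
- subject: CHECK does not forbid NULL (a CHECK constraint passes when its expression is NULL) → nullable.
- summary: no NOT NULL constraint applies → nullable.
- isbn: declared NOT NULL → not nullable.
- fee: UNIQUE does not imply NOT NULL → nullable.
- copy_no: CHECK does not forbid NULL (a CHECK constraint passes when its expression is NULL) → nullable.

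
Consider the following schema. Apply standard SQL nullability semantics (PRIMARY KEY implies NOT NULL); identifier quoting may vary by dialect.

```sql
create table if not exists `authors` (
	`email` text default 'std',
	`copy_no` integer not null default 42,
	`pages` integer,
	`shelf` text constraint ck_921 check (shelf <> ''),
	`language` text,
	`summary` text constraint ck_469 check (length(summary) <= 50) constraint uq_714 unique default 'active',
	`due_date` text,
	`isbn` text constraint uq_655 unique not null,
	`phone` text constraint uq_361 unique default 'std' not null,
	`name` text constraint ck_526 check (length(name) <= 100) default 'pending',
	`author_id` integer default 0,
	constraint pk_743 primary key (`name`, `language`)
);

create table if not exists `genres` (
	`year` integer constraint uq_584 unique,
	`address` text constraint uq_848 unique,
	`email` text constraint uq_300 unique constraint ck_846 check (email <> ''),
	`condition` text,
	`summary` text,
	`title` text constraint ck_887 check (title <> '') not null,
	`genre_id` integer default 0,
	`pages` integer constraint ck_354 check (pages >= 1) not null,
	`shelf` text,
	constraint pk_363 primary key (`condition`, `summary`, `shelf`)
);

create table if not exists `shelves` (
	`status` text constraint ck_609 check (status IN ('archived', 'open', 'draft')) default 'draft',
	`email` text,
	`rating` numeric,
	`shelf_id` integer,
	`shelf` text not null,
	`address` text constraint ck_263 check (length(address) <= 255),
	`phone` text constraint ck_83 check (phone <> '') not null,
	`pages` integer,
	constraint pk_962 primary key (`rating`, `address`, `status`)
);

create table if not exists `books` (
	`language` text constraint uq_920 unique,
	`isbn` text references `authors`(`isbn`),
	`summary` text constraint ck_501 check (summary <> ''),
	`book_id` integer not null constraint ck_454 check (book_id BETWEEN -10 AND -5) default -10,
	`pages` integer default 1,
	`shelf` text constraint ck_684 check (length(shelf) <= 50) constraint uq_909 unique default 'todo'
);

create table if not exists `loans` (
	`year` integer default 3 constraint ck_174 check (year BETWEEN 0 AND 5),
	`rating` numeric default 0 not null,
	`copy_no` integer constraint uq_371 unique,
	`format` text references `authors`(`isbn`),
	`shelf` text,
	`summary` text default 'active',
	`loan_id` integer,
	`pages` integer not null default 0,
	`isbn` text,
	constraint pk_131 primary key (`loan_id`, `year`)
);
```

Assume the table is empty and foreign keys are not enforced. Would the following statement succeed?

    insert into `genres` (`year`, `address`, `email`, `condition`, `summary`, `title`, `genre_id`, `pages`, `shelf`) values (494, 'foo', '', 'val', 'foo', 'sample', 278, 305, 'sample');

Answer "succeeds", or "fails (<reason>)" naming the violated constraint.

The value '' for email violates CHECK (email <> '').

fails (CHECK on email)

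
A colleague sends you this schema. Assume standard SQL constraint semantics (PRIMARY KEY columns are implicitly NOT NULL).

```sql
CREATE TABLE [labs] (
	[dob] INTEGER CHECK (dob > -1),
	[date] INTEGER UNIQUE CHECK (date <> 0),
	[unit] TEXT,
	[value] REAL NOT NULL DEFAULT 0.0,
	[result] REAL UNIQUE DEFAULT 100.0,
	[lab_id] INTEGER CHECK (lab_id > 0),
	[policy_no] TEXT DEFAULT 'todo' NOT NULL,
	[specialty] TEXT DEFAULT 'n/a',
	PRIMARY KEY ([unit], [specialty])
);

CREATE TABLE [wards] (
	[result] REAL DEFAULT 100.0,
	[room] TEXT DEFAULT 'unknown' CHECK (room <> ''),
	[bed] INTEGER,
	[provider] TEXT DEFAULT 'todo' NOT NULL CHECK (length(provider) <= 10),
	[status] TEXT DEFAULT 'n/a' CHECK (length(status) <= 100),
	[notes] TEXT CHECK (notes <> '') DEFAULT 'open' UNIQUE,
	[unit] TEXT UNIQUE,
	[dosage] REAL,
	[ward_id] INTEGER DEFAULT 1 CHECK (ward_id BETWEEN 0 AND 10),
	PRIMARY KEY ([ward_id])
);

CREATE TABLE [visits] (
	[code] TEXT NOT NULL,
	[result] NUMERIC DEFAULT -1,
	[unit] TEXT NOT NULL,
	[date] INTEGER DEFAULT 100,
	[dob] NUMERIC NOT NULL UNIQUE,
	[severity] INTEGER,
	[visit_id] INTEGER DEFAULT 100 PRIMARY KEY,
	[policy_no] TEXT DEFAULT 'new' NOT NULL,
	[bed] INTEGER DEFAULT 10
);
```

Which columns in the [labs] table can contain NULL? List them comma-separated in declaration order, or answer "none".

dob, date, result, lab_id

- dob: CHECK does not forbid NULL (a CHECK constraint passes when its expression is NULL) → nullable.
- date: CHECK does not forbid NULL (a CHECK constraint passes when its expression is NULL) → nullable.
- unit: part of the PRIMARY KEY, which implies NOT NULL → not nullable.
- value: declared NOT NULL → not nullable.
- result: UNIQUE does not imply NOT NULL → nullable.
- lab_id: CHECK does not forbid NULL (a CHECK constraint passes when its expression is NULL) → nullable.
- policy_no: declared NOT NULL → not nullable.
- specialty: part of the PRIMARY KEY, which implies NOT NULL → not nullable.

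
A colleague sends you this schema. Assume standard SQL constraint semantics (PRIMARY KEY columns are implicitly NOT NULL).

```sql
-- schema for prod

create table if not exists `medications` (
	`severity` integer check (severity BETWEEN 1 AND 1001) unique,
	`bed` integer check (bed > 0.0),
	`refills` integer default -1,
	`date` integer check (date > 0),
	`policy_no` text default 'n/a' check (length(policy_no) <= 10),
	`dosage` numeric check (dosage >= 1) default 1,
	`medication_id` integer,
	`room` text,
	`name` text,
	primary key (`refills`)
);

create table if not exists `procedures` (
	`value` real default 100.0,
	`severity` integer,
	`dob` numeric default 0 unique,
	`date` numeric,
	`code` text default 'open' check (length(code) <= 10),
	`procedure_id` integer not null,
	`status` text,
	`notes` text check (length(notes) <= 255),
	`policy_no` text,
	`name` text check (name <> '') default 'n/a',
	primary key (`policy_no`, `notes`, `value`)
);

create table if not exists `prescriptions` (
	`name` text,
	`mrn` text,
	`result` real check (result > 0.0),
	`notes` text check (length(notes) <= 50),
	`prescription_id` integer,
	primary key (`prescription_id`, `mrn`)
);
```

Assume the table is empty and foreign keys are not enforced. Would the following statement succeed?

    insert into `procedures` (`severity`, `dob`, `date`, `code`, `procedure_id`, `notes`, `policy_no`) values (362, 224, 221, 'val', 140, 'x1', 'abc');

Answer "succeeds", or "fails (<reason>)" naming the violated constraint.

succeeds

NOT NULL columns: notes is supplied; policy_no is supplied; procedure_id is supplied; value defaults to 100.0.
CHECK constraints: 'val' satisfies (length(code) <= 10); 'x1' satisfies (length(notes) <= 255).
No constraint is violated.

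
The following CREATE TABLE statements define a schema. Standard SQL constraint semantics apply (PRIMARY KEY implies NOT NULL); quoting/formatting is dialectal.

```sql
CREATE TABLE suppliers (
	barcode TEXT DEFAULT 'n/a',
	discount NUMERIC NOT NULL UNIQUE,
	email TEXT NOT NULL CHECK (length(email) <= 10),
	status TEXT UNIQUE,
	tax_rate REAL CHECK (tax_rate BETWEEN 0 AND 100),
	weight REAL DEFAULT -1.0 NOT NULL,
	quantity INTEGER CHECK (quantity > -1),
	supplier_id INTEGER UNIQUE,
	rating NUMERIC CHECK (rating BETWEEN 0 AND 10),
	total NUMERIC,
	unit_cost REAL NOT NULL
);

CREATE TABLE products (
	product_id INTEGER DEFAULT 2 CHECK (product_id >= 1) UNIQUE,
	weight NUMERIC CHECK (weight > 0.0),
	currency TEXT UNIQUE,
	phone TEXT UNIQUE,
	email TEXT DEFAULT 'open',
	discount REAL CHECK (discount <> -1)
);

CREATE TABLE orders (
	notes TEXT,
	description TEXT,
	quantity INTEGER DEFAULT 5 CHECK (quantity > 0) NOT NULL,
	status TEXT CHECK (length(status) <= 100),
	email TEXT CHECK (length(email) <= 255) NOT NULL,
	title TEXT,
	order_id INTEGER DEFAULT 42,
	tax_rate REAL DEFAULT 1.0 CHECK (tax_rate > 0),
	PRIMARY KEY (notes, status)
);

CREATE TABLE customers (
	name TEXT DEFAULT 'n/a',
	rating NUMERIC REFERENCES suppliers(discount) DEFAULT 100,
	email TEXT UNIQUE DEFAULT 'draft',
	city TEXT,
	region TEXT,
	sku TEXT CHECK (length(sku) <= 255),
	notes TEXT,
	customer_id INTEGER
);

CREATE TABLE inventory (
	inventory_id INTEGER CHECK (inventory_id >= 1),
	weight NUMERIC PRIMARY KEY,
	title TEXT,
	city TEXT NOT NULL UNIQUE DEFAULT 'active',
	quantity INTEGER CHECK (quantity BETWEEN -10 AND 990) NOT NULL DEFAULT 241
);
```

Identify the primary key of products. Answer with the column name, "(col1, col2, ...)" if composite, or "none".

none

No column is declared PRIMARY KEY inline, and there is no table-level PRIMARY KEY clause in products.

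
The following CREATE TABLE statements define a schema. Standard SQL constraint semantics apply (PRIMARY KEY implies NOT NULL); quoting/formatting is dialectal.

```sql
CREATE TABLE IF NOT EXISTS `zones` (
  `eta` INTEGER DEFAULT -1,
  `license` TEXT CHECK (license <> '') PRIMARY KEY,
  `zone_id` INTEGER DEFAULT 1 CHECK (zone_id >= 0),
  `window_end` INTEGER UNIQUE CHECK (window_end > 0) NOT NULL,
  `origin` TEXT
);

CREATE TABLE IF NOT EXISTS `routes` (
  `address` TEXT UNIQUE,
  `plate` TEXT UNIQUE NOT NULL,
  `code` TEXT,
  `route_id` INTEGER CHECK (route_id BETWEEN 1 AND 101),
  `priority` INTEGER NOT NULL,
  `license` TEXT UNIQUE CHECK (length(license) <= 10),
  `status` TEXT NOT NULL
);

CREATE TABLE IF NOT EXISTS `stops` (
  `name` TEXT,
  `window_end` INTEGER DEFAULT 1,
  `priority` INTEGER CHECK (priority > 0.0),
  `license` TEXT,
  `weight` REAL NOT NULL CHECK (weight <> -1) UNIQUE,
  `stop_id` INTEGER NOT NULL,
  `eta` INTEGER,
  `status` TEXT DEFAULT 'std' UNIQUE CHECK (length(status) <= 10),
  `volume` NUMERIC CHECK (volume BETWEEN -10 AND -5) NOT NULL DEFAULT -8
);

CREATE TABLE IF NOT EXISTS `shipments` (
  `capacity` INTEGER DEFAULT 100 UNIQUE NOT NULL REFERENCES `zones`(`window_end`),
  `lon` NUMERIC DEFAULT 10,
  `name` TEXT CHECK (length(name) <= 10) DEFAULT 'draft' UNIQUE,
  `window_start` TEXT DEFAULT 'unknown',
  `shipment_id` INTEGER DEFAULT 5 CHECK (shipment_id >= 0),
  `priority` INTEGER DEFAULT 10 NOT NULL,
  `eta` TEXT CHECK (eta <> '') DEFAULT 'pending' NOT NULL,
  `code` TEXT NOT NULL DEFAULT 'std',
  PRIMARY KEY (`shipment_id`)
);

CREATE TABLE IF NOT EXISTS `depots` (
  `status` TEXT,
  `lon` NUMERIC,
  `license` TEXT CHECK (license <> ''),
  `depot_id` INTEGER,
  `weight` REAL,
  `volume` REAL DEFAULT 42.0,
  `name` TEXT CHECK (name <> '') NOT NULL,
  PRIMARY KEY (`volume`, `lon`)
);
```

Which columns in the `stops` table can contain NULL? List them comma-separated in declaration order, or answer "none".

- name: no NOT NULL constraint applies → nullable.
- window_end: DEFAULT only fills an omitted column; an explicit NULL is still allowed → nullable.
- priority: CHECK does not forbid NULL (a CHECK constraint passes when its expression is NULL) → nullable.
- license: no NOT NULL constraint applies → nullable.
- weight: declared NOT NULL → not nullable.
- stop_id: declared NOT NULL → not nullable.
- eta: no NOT NULL constraint applies → nullable.
- status: CHECK does not forbid NULL (a CHECK constraint passes when its expression is NULL) → nullable.
- volume: declared NOT NULL → not nullable.

name, window_end, priority, license, eta, status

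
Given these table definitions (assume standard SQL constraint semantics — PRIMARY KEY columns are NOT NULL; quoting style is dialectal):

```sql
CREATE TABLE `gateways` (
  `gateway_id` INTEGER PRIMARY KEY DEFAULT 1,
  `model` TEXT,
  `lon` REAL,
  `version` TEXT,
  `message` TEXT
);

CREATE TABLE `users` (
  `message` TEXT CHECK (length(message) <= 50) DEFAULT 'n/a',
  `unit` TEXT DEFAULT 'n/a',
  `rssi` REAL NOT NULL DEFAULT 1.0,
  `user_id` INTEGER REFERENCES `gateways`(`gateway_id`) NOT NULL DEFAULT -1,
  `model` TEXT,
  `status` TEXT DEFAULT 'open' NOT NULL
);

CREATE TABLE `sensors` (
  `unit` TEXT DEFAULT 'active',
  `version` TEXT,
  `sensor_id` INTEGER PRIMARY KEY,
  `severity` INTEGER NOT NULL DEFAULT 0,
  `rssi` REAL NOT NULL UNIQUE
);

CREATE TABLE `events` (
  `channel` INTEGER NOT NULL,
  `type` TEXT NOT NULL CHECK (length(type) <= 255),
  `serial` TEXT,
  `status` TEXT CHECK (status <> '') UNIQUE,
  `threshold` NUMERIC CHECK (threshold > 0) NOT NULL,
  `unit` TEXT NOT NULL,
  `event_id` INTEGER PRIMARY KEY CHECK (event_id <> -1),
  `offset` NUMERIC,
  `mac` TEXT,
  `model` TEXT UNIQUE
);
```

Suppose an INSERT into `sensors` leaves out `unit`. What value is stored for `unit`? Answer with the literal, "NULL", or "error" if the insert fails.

unit has an explicit DEFAULT 'active'.
When the column is omitted from an INSERT, that default is used.

'active'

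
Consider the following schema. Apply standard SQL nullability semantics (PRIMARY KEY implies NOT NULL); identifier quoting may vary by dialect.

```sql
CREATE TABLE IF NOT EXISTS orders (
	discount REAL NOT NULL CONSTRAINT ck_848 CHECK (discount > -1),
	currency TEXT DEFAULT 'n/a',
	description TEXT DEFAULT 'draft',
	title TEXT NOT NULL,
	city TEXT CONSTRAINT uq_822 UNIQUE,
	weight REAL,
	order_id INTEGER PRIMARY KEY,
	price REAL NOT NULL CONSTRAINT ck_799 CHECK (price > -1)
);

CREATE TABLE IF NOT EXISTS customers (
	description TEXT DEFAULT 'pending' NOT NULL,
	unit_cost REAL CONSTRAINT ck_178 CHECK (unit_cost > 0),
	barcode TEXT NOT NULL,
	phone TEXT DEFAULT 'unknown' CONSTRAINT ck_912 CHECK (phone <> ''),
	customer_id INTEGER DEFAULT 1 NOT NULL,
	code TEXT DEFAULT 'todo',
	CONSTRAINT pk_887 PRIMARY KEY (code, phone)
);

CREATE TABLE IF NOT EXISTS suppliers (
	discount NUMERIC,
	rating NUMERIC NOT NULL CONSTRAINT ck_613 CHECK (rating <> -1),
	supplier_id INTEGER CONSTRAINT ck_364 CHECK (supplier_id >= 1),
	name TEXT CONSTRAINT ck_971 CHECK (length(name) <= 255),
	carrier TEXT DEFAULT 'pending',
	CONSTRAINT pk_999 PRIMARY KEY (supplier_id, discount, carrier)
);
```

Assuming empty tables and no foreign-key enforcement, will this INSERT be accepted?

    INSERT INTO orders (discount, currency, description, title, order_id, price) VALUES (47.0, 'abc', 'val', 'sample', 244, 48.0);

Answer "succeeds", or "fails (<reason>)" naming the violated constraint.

succeeds

NOT NULL columns: discount is supplied; order_id is supplied; price is supplied; title is supplied.
CHECK constraints: 47.0 satisfies (discount > -1); 48.0 satisfies (price > -1).
No constraint is violated.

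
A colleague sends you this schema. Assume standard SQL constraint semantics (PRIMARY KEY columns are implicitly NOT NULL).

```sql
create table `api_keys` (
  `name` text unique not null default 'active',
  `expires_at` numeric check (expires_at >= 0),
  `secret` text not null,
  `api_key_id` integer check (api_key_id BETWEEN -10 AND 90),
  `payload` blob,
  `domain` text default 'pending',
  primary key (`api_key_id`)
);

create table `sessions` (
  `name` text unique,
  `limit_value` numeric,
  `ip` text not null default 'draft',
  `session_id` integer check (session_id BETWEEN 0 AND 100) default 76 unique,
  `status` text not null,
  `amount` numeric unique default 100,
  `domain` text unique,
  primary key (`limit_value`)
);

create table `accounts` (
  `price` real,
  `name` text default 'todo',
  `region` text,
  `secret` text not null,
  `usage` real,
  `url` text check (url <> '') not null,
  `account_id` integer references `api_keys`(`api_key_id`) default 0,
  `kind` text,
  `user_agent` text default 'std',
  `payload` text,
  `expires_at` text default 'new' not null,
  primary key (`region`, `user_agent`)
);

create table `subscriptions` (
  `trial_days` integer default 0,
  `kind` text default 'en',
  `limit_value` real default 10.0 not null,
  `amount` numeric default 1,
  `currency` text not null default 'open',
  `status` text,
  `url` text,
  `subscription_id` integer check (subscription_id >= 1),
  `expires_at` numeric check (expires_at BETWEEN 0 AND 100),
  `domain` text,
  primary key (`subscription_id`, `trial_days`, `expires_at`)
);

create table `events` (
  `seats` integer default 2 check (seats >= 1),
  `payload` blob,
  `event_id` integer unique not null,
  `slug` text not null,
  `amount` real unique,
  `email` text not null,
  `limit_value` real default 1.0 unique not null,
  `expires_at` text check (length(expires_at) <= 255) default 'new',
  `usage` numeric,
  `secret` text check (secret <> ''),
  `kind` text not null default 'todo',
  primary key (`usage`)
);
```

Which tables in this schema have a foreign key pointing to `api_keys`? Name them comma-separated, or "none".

- accounts.account_id references api_keys(api_key_id).

accounts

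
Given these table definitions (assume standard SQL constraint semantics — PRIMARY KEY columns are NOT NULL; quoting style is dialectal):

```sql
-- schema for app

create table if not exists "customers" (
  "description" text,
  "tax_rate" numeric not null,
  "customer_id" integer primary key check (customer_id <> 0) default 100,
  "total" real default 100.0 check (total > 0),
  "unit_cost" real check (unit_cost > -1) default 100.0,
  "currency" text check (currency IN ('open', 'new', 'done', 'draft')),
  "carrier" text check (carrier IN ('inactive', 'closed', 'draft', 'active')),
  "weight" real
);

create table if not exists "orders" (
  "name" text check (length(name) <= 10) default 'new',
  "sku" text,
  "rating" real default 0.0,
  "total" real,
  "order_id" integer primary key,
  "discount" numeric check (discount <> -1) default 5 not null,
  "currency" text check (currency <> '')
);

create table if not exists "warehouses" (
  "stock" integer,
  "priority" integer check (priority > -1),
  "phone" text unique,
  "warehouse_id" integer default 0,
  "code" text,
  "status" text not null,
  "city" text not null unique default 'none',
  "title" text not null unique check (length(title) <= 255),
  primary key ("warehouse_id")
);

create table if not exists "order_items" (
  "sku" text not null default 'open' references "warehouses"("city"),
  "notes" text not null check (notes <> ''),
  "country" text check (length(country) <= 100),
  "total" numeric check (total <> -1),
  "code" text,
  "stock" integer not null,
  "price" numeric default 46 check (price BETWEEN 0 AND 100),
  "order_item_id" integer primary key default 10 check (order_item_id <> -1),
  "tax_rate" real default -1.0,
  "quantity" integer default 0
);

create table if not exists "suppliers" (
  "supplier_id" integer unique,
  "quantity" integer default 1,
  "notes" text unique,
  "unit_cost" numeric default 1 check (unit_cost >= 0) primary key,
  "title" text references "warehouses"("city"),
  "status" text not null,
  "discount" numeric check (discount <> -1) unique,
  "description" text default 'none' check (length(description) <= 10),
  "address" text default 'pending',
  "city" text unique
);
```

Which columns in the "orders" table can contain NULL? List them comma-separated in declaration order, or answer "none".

name, sku, rating, total, currency

- name: CHECK does not forbid NULL (a CHECK constraint passes when its expression is NULL) → nullable.
- sku: no NOT NULL constraint applies → nullable.
- rating: DEFAULT only fills an omitted column; an explicit NULL is still allowed → nullable.
- total: no NOT NULL constraint applies → nullable.
- order_id: part of the PRIMARY KEY, which implies NOT NULL → not nullable.
- discount: declared NOT NULL → not nullable.
- currency: CHECK does not forbid NULL (a CHECK constraint passes when its expression is NULL) → nullable.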